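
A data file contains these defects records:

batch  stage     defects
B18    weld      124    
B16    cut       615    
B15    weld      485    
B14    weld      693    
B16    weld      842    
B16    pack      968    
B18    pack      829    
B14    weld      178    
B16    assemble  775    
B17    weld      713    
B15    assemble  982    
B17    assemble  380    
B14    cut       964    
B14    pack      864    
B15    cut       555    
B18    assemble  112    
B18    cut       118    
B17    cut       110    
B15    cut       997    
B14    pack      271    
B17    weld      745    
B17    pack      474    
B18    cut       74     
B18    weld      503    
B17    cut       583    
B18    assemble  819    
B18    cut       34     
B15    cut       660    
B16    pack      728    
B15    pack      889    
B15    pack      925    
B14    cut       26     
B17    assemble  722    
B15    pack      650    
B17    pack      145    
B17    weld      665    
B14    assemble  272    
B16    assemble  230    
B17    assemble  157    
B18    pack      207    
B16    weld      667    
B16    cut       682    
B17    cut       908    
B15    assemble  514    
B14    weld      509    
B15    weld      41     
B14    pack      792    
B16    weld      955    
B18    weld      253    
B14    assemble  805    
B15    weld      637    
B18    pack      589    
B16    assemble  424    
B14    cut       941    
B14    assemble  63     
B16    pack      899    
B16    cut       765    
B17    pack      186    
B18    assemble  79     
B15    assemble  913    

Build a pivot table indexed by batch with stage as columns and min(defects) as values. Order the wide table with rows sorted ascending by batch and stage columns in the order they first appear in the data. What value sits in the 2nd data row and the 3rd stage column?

650

With rows sorted ascending by batch, row 2 is batch=B15. stage columns in first-appearance order: weld, cut, pack, assemble; column 3 is pack.
Long rows with batch=B15, stage=pack: min(889, 925, 650) = 650.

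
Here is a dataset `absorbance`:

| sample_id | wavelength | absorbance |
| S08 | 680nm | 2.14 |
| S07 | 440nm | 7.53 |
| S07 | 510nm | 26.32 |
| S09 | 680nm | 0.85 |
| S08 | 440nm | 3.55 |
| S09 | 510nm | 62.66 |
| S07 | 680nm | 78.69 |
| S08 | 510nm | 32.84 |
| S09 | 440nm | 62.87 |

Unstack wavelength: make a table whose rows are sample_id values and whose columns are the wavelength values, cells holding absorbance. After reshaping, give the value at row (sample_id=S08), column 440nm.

Wide layout: rows indexed by sample_id, columns are the 3 distinct wavelength values (680nm, 440nm, 510nm).
Cell (sample_id=S08, wavelength=440nm) draws from the long row where sample_id=S08 and wavelength=440nm, which has absorbance=3.55.

3.55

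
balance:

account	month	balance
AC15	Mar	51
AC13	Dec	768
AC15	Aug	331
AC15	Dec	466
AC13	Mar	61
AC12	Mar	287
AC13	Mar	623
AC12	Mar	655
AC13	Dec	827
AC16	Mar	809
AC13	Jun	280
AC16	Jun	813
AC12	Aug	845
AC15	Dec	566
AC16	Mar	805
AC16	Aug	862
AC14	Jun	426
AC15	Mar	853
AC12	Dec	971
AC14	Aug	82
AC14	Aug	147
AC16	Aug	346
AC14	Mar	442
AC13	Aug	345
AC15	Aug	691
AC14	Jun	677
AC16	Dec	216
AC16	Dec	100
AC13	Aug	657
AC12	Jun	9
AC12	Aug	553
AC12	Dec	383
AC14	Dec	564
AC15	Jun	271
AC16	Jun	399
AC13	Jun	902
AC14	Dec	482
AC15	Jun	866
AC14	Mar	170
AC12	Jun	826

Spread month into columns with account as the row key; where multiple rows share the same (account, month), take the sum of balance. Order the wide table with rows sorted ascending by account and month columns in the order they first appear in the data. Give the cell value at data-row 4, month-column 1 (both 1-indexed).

With rows sorted ascending by account, row 4 is account=AC15. month columns in first-appearance order: Mar, Dec, Aug, Jun; column 1 is Mar.
Long rows with account=AC15, month=Mar: 51 + 853 = 904.

904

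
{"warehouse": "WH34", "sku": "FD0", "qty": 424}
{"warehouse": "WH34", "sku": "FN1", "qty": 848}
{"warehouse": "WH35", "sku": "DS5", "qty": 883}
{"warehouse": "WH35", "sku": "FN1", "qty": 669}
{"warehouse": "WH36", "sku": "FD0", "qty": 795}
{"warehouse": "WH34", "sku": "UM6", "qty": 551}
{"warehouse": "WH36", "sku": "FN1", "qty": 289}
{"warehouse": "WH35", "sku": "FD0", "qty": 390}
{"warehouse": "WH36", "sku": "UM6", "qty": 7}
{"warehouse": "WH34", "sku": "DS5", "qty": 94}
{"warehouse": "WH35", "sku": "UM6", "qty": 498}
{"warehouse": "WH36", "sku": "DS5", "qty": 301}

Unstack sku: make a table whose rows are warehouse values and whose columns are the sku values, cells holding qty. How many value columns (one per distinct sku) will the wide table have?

4 distinct sku values: UM6, FD0, FN1, DS5.

4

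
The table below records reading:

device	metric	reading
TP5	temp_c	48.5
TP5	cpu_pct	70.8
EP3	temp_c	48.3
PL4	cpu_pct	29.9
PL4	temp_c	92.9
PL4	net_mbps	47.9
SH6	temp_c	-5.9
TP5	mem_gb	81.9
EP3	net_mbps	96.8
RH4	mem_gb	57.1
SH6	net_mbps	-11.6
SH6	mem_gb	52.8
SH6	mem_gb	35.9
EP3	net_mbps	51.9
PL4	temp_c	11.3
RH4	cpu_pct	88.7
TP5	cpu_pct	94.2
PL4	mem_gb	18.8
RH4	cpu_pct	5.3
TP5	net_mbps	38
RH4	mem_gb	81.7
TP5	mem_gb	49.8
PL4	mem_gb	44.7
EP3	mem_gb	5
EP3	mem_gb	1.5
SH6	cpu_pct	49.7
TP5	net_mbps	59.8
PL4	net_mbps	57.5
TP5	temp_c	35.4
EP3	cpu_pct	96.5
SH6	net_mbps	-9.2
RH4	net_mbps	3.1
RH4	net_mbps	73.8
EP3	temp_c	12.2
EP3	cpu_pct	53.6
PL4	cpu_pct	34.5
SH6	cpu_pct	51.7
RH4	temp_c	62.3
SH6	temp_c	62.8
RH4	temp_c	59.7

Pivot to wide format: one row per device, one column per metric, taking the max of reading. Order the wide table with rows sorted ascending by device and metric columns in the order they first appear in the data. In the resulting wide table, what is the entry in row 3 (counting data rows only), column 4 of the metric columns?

81.7

With rows sorted ascending by device, row 3 is device=RH4. metric columns in first-appearance order: temp_c, cpu_pct, net_mbps, mem_gb; column 4 is mem_gb.
Long rows with device=RH4, metric=mem_gb: max(57.1, 81.7) = 81.7.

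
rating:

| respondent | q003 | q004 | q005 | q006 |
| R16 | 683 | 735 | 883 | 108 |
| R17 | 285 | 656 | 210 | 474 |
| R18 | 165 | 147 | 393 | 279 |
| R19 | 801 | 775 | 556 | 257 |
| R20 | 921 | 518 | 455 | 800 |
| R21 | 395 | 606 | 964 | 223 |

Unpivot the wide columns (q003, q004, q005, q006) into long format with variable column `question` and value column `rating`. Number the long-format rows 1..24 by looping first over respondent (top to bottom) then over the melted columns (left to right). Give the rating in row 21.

395

24 rows total (6 × 4). Row 21: index ⌊(21-1)/4⌋ = 5 into respondent → R21; (21-1) mod 4 = 0 into the melted columns → q003.
So row 21 is (R21, q003, 395); rating = 395.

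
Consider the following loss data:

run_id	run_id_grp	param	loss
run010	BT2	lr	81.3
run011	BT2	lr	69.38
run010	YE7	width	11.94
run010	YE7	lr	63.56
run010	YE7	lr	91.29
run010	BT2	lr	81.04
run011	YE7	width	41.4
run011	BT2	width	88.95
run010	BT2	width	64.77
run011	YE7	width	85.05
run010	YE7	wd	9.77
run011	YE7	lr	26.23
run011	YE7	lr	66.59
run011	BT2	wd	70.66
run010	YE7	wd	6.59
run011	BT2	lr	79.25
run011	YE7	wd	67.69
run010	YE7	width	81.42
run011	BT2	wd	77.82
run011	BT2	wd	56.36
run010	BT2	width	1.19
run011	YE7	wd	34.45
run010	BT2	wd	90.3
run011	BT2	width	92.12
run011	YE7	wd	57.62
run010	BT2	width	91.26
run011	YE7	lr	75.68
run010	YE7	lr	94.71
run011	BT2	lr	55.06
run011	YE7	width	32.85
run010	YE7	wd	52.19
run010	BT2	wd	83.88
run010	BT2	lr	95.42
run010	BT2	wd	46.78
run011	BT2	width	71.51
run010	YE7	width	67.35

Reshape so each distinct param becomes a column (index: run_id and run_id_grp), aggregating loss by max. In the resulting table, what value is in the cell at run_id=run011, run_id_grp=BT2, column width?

92.12

Rows with run_id=run011, run_id_grp=BT2 and param=width: loss values are 88.95, 92.12, 71.51.
max(88.95, 92.12, 71.51) = 92.12.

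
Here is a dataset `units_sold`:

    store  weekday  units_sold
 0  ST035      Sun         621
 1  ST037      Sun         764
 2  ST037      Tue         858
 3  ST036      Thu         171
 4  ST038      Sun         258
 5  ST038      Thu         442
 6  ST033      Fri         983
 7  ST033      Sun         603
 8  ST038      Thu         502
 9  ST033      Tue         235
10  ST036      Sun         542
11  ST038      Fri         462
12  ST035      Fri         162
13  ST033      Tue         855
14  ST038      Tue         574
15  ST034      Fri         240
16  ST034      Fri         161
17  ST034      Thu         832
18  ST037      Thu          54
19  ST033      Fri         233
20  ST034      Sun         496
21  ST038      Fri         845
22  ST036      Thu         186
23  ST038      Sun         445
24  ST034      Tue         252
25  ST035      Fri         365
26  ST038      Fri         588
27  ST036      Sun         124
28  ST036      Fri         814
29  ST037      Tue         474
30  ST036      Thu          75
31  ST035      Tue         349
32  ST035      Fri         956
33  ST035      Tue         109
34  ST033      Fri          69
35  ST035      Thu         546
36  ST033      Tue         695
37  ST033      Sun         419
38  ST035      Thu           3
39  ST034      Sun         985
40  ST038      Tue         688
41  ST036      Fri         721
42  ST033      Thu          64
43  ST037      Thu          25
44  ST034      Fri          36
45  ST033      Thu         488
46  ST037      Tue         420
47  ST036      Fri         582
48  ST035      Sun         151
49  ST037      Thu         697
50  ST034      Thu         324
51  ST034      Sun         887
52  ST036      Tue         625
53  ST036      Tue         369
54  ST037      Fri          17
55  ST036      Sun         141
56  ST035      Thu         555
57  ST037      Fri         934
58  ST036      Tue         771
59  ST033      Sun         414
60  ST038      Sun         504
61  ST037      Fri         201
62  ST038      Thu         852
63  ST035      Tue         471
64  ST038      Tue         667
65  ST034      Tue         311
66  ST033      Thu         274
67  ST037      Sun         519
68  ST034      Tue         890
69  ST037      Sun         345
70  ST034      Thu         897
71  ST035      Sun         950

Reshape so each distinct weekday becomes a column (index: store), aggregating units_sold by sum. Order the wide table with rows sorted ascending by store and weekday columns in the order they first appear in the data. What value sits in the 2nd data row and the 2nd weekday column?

1453

With rows sorted ascending by store, row 2 is store=ST034. weekday columns in first-appearance order: Sun, Tue, Thu, Fri; column 2 is Tue.
Long rows with store=ST034, weekday=Tue: 252 + 311 + 890 = 1453.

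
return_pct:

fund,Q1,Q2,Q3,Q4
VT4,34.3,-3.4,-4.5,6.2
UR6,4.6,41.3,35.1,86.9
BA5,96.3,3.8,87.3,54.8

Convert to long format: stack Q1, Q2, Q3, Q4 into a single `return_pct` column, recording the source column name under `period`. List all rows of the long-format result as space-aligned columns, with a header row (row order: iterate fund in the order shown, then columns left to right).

Each (fund, column) pair becomes one row: 3 × 4 = 12 rows.
For example, (VT4, Q1) → return_pct=34.3.

fund  period  return_pct
VT4   Q1      34.3      
VT4   Q2      -3.4      
VT4   Q3      -4.5      
VT4   Q4      6.2       
UR6   Q1      4.6       
UR6   Q2      41.3      
UR6   Q3      35.1      
UR6   Q4      86.9      
BA5   Q1      96.3      
BA5   Q2      3.8       
BA5   Q3      87.3      
BA5   Q4      54.8      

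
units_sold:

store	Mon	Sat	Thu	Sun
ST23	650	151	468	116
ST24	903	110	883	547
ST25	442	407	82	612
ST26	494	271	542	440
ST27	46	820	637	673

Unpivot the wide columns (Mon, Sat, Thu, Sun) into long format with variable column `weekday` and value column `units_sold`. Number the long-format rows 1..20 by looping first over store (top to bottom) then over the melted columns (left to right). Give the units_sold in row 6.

110

20 rows total (5 × 4). Row 6: index ⌊(6-1)/4⌋ = 1 into store → ST24; (6-1) mod 4 = 1 into the melted columns → Sat.
So row 6 is (ST24, Sat, 110); units_sold = 110.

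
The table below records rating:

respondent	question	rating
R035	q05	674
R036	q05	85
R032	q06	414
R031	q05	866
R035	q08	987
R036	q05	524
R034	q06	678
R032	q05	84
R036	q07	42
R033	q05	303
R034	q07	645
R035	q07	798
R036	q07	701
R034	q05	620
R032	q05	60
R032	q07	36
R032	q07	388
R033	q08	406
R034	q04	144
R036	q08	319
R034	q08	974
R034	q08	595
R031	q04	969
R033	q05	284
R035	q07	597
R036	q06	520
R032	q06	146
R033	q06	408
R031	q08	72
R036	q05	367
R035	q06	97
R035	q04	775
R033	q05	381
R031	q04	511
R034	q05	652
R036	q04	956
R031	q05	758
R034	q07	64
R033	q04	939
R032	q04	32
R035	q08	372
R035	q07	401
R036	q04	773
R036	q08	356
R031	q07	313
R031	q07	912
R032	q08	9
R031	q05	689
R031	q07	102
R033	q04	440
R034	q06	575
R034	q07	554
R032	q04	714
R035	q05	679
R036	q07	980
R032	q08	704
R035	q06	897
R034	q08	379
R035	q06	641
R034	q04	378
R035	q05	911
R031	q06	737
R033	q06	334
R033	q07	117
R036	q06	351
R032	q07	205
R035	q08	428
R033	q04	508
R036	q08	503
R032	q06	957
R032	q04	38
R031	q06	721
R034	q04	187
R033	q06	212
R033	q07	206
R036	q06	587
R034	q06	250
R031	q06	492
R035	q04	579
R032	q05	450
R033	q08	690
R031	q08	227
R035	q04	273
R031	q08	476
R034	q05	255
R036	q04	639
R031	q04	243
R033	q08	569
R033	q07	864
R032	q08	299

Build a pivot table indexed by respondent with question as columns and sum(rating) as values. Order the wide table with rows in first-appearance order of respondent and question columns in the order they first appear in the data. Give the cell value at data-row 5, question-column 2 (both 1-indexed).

1503

With rows in first-appearance order of respondent, row 5 is respondent=R034. question columns in first-appearance order: q05, q06, q08, q07, q04; column 2 is q06.
Long rows with respondent=R034, question=q06: 678 + 575 + 250 = 1503.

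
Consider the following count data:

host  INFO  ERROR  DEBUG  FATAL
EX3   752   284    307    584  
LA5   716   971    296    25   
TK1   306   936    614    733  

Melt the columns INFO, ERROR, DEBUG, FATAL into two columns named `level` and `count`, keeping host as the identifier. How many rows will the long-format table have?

12

3 host values × 4 melted columns = 12 rows.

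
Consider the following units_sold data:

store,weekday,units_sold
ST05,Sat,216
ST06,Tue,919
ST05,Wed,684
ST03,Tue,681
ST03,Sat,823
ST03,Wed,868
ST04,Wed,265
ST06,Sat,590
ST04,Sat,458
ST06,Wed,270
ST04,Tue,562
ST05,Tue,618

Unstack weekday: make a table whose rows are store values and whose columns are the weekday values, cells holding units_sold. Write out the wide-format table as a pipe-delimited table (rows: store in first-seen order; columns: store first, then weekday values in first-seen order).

| store | Sat | Tue | Wed |
| ST05 | 216 | 618 | 684 |
| ST06 | 590 | 919 | 270 |
| ST03 | 823 | 681 | 868 |
| ST04 | 458 | 562 | 265 |

Columns: store plus the 3 distinct weekday values (Sat, Tue, Wed).
For example, row ST05 column Sat takes units_sold=216 from the long row (ST05, Sat).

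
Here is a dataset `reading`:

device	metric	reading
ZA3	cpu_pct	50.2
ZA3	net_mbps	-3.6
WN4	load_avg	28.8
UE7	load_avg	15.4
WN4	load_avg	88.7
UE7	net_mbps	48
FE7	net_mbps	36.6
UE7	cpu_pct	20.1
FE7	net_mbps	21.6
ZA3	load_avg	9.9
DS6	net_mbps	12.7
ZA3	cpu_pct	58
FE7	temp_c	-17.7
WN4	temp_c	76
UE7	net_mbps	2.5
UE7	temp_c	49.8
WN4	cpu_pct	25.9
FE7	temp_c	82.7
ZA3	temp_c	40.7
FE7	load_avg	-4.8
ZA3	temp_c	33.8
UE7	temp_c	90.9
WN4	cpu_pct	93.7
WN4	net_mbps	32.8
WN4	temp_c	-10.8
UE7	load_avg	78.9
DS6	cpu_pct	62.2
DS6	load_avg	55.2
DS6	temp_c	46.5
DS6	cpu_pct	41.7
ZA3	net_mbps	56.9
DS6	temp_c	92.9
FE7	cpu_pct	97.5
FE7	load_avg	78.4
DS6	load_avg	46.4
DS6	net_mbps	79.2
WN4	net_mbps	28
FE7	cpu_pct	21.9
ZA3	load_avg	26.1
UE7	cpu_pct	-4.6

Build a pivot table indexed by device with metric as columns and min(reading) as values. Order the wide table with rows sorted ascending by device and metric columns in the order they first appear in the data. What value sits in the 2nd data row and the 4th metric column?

With rows sorted ascending by device, row 2 is device=FE7. metric columns in first-appearance order: cpu_pct, net_mbps, load_avg, temp_c; column 4 is temp_c.
Long rows with device=FE7, metric=temp_c: min(-17.7, 82.7) = -17.7.

-17.7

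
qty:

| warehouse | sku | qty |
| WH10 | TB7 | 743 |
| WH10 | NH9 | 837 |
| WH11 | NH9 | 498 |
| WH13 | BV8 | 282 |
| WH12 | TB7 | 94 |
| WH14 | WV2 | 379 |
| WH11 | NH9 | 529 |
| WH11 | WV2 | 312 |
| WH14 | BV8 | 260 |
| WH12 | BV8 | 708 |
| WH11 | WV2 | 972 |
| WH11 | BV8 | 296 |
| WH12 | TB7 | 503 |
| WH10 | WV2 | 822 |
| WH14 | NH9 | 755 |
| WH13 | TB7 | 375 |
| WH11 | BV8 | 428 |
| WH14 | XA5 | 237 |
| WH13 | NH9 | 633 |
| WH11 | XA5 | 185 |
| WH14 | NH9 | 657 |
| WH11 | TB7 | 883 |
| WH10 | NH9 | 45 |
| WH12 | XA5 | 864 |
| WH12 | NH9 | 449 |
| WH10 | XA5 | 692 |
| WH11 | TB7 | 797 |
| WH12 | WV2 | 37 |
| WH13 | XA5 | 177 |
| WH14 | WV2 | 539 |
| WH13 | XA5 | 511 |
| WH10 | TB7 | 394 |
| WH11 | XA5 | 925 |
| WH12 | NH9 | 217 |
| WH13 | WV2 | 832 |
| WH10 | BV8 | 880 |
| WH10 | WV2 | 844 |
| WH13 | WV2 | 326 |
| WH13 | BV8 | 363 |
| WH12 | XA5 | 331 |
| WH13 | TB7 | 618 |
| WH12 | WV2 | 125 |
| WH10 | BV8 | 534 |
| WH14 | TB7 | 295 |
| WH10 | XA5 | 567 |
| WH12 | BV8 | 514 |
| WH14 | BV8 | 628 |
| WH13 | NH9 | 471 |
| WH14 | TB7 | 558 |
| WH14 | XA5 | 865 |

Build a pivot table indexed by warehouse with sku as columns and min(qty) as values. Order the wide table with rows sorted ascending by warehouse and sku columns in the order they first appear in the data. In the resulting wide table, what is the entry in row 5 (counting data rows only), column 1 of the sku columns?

295

With rows sorted ascending by warehouse, row 5 is warehouse=WH14. sku columns in first-appearance order: TB7, NH9, BV8, WV2, XA5; column 1 is TB7.
Long rows with warehouse=WH14, sku=TB7: min(295, 558) = 295.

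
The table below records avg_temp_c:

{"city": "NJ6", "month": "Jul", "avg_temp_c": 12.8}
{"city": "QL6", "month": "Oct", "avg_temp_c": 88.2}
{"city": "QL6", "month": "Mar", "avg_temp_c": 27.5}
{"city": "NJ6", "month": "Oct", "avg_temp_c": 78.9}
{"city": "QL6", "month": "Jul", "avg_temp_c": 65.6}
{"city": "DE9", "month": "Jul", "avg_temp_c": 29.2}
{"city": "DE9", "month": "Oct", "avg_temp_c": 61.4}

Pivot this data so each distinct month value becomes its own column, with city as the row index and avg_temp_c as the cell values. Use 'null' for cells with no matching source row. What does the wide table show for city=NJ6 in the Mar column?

No long-format row has city=NJ6 and month=Mar, so the cell is null.

null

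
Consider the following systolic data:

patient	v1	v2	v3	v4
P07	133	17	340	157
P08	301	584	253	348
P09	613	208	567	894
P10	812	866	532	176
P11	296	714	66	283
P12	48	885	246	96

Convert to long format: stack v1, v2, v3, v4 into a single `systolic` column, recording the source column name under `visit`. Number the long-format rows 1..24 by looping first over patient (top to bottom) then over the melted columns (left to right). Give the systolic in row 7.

24 rows total (6 × 4). Row 7: index ⌊(7-1)/4⌋ = 1 into patient → P08; (7-1) mod 4 = 2 into the melted columns → v3.
So row 7 is (P08, v3, 253); systolic = 253.

253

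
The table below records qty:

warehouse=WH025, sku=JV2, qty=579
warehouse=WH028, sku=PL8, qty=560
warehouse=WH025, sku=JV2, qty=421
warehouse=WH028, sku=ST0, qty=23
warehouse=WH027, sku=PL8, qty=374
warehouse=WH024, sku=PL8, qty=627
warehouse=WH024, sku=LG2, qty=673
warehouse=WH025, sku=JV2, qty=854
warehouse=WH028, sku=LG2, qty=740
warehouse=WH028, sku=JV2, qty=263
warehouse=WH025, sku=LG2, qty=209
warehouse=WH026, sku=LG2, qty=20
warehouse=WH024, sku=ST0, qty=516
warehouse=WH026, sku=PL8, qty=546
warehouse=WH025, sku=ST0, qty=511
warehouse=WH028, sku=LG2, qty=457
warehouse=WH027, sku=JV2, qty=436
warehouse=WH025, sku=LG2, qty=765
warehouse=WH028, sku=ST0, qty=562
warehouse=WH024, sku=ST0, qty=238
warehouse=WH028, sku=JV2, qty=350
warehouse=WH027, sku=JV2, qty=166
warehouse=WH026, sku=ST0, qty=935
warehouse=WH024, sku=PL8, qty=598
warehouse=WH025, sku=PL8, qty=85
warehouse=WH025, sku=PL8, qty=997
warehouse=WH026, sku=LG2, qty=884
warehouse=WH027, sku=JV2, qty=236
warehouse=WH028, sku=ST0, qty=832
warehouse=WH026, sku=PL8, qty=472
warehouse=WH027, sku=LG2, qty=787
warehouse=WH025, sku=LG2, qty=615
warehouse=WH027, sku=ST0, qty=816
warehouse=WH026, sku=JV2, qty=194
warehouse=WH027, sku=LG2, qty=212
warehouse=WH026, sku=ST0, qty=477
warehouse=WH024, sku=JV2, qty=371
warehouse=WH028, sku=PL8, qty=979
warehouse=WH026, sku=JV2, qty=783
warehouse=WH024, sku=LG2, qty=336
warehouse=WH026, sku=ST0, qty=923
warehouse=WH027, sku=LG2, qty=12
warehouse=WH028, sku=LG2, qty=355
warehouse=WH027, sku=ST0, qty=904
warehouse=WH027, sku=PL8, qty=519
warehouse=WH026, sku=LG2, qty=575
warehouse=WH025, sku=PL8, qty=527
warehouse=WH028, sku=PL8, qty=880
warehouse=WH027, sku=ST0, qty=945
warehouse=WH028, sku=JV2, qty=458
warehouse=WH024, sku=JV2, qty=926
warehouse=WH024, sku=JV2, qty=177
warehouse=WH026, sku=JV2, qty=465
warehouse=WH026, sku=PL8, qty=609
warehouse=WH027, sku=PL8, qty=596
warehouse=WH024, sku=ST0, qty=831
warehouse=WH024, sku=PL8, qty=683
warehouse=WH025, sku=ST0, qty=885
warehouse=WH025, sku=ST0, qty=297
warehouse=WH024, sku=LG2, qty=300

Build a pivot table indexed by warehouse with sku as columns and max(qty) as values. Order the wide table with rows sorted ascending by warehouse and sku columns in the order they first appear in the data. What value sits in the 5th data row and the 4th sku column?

740

With rows sorted ascending by warehouse, row 5 is warehouse=WH028. sku columns in first-appearance order: JV2, PL8, ST0, LG2; column 4 is LG2.
Long rows with warehouse=WH028, sku=LG2: max(740, 457, 355) = 740.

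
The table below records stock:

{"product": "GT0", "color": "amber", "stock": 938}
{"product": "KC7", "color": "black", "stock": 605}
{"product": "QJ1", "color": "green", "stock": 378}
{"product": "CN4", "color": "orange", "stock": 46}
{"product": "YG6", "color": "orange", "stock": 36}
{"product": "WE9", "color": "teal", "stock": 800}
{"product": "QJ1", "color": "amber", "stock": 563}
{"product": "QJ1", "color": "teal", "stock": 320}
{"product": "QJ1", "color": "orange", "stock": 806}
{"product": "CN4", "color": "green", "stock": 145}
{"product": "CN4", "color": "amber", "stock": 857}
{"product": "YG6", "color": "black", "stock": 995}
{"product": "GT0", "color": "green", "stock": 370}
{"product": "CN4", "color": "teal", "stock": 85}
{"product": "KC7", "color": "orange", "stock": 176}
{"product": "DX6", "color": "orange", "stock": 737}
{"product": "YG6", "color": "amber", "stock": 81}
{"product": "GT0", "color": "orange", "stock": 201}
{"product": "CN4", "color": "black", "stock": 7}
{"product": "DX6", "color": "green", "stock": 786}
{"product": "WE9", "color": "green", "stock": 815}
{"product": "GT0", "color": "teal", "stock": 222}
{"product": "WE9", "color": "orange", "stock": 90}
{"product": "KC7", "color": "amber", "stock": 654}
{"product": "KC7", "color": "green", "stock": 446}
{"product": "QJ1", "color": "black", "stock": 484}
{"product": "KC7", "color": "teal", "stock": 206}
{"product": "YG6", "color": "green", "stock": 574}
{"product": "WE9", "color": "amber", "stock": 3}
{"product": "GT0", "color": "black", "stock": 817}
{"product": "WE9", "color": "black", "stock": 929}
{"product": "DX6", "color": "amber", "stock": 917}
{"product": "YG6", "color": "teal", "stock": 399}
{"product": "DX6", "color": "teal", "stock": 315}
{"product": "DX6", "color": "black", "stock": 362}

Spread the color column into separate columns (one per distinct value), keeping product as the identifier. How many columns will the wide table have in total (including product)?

6

1 column for product plus 5 distinct color values → 6 columns.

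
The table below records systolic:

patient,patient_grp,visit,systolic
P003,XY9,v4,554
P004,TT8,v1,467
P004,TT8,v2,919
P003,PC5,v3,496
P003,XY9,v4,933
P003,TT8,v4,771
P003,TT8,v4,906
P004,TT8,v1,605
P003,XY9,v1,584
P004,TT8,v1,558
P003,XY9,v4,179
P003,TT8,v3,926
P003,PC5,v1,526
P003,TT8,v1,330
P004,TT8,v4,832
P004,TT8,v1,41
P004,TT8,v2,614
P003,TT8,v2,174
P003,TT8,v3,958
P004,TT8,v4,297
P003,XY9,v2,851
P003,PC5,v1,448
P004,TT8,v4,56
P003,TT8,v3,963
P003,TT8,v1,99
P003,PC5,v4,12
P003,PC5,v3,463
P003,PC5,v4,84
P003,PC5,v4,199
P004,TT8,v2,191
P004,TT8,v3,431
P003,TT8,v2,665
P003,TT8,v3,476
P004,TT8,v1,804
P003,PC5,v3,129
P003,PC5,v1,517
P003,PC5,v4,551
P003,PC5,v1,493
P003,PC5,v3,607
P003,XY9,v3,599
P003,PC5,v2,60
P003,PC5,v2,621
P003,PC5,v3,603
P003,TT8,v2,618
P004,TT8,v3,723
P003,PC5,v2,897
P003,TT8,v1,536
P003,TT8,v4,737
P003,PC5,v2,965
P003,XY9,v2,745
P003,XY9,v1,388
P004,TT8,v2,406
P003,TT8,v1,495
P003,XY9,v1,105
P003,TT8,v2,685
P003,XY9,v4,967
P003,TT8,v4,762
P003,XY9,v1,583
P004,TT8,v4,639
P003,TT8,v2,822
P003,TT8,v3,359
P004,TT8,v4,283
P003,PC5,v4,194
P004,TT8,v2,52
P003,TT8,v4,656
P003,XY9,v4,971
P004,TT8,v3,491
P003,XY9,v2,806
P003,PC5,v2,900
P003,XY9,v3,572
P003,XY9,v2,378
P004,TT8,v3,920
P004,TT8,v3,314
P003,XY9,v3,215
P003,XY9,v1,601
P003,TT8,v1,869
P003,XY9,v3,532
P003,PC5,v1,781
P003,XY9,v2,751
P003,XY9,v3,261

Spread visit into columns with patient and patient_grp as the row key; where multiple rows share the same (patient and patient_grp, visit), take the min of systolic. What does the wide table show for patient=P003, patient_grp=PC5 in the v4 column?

12

Rows with patient=P003, patient_grp=PC5 and visit=v4: systolic values are 12, 84, 199, 551, 194.
min(12, 84, 199, 551, 194) = 12.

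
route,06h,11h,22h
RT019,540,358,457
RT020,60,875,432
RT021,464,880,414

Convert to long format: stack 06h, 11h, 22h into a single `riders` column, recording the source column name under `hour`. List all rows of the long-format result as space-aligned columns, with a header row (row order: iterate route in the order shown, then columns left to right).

Each (route, column) pair becomes one row: 3 × 3 = 9 rows.
For example, (RT019, 06h) → riders=540.

route  hour  riders
RT019  06h   540   
RT019  11h   358   
RT019  22h   457   
RT020  06h   60    
RT020  11h   875   
RT020  22h   432   
RT021  06h   464   
RT021  11h   880   
RT021  22h   414   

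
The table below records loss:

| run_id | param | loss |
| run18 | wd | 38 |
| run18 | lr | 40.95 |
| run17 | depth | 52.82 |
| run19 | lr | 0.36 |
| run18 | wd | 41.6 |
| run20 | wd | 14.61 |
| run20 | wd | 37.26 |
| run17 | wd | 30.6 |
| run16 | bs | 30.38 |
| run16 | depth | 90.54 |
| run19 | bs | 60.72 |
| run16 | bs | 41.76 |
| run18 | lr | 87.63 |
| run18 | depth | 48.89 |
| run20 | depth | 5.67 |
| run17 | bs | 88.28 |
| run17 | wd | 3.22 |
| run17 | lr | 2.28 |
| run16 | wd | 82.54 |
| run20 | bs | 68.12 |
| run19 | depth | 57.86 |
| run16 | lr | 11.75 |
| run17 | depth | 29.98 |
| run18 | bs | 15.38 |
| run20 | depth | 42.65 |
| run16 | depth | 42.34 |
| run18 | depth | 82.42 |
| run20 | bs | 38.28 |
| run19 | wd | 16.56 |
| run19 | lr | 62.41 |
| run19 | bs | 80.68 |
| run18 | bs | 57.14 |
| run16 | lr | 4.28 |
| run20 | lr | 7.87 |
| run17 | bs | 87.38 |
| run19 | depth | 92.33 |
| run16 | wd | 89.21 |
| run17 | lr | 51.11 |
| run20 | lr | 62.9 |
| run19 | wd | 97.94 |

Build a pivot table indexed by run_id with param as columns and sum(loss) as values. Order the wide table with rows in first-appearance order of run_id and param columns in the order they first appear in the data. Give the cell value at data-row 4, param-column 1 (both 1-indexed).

With rows in first-appearance order of run_id, row 4 is run_id=run20. param columns in first-appearance order: wd, lr, depth, bs; column 1 is wd.
Long rows with run_id=run20, param=wd: 14.61 + 37.26 = 51.87.

51.87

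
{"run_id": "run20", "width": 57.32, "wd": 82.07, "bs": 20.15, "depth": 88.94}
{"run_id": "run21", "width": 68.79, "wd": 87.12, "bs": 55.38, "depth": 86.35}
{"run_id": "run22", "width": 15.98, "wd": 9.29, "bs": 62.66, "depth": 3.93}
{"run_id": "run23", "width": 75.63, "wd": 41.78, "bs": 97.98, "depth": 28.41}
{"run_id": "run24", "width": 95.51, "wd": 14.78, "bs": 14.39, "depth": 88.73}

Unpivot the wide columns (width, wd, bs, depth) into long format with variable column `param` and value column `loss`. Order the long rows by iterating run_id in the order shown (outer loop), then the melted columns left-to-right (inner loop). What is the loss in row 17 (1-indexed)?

95.51

20 rows total (5 × 4). Row 17: index ⌊(17-1)/4⌋ = 4 into run_id → run24; (17-1) mod 4 = 0 into the melted columns → width.
So row 17 is (run24, width, 95.51); loss = 95.51.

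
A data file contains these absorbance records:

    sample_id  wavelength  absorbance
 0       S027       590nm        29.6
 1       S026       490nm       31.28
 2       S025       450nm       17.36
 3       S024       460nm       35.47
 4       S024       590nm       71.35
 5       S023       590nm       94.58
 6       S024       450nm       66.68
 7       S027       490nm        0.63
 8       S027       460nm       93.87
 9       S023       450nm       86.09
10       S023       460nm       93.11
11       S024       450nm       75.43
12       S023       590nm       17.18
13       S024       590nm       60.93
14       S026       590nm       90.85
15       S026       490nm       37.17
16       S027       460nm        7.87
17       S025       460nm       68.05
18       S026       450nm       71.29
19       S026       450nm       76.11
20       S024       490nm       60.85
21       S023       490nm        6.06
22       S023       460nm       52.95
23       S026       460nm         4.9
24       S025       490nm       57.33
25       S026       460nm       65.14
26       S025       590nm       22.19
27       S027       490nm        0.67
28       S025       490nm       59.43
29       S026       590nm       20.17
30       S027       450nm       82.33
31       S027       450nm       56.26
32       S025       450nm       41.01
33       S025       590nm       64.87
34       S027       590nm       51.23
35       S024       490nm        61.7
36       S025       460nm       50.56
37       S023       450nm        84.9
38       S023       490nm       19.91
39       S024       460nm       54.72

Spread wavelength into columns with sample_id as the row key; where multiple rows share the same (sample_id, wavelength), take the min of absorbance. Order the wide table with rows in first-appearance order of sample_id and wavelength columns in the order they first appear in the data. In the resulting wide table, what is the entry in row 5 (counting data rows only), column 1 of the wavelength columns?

17.18

With rows in first-appearance order of sample_id, row 5 is sample_id=S023. wavelength columns in first-appearance order: 590nm, 490nm, 450nm, 460nm; column 1 is 590nm.
Long rows with sample_id=S023, wavelength=590nm: min(94.58, 17.18) = 17.18.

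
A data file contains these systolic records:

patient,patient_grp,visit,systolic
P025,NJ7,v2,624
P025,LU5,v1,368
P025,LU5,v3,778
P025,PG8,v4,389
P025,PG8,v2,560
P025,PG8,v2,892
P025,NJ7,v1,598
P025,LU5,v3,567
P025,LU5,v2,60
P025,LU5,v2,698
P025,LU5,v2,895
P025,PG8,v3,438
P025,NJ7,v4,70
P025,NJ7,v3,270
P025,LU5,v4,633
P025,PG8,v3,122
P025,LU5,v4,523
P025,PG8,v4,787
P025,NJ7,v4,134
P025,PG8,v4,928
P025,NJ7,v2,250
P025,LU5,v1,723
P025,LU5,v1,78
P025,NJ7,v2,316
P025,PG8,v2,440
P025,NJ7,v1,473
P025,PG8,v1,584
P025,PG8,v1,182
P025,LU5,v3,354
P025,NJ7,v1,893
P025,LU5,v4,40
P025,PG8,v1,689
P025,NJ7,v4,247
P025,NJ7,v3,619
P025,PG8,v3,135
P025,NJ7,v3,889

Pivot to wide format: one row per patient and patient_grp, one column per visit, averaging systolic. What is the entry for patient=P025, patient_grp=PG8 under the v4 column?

701.33

Rows with patient=P025, patient_grp=PG8 and visit=v4: systolic values are 389, 787, 928.
(389 + 787 + 928) / 3 = 701.33.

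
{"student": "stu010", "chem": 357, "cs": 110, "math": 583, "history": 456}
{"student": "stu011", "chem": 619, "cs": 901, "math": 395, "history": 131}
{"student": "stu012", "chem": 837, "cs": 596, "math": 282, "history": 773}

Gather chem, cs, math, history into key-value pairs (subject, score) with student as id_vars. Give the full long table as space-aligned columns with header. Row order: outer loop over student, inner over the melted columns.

student  subject  score
stu010   chem     357  
stu010   cs       110  
stu010   math     583  
stu010   history  456  
stu011   chem     619  
stu011   cs       901  
stu011   math     395  
stu011   history  131  
stu012   chem     837  
stu012   cs       596  
stu012   math     282  
stu012   history  773  

Each (student, column) pair becomes one row: 3 × 4 = 12 rows.
For example, (stu010, chem) → score=357.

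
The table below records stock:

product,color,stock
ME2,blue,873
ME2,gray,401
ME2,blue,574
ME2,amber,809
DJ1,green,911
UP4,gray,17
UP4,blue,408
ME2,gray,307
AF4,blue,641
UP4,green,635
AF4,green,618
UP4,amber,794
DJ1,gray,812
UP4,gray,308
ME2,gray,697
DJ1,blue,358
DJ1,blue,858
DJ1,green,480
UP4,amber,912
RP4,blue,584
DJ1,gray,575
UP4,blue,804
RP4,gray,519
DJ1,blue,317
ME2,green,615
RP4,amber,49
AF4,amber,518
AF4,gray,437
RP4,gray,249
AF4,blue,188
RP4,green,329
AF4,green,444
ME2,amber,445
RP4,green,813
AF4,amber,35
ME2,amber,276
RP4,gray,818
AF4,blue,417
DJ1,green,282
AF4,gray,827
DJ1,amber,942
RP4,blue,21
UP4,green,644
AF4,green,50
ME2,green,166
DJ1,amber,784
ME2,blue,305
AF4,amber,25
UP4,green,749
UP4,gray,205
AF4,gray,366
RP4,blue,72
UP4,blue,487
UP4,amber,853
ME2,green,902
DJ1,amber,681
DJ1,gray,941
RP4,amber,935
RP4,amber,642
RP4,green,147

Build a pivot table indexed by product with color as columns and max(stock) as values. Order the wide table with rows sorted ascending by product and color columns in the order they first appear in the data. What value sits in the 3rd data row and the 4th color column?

With rows sorted ascending by product, row 3 is product=ME2. color columns in first-appearance order: blue, gray, amber, green; column 4 is green.
Long rows with product=ME2, color=green: max(615, 166, 902) = 902.

902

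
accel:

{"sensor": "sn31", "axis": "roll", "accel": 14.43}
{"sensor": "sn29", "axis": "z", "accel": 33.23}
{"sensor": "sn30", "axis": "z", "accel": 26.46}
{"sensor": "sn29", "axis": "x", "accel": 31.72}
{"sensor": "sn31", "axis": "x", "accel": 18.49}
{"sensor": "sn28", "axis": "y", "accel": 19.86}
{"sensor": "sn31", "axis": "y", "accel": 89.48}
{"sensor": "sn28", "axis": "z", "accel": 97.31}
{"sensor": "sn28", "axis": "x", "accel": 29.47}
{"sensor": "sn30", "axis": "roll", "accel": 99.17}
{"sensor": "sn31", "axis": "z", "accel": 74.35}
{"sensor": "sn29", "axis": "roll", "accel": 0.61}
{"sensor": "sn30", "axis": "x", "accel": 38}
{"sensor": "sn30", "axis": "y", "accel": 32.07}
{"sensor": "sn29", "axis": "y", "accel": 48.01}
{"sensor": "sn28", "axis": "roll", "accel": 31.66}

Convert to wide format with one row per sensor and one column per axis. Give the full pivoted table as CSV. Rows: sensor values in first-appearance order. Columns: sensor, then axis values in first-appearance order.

sensor,roll,z,x,y
sn31,14.43,74.35,18.49,89.48
sn29,0.61,33.23,31.72,48.01
sn30,99.17,26.46,38,32.07
sn28,31.66,97.31,29.47,19.86

Columns: sensor plus the 4 distinct axis values (roll, z, x, y).
For example, row sn31 column roll takes accel=14.43 from the long row (sn31, roll).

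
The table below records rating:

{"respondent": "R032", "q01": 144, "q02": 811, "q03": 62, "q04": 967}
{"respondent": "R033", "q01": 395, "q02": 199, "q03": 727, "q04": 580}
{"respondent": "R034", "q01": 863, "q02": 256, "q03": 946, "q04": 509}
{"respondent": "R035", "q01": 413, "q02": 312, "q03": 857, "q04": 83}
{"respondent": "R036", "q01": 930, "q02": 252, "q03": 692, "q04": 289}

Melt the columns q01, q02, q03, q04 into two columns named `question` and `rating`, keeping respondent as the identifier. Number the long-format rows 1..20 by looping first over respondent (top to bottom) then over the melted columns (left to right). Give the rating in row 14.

20 rows total (5 × 4). Row 14: index ⌊(14-1)/4⌋ = 3 into respondent → R035; (14-1) mod 4 = 1 into the melted columns → q02.
So row 14 is (R035, q02, 312); rating = 312.

312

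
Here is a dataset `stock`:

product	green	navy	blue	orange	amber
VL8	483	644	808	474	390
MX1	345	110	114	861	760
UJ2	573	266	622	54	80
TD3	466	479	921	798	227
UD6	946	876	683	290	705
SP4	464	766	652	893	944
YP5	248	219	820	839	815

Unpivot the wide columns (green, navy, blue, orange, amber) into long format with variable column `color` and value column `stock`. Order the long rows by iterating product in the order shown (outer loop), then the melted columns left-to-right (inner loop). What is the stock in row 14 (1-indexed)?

35 rows total (7 × 5). Row 14: index ⌊(14-1)/5⌋ = 2 into product → UJ2; (14-1) mod 5 = 3 into the melted columns → orange.
So row 14 is (UJ2, orange, 54); stock = 54.

54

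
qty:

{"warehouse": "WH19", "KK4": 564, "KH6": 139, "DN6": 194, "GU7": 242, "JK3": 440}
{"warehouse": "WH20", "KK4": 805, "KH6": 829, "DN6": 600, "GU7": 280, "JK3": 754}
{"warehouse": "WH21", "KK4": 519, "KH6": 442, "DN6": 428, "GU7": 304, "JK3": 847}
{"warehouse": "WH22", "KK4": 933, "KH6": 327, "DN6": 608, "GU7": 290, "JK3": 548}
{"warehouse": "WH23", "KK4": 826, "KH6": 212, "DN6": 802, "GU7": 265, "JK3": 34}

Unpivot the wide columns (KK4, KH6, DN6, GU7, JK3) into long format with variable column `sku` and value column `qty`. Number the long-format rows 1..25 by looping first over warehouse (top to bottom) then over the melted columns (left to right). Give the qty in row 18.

608

25 rows total (5 × 5). Row 18: index ⌊(18-1)/5⌋ = 3 into warehouse → WH22; (18-1) mod 5 = 2 into the melted columns → DN6.
So row 18 is (WH22, DN6, 608); qty = 608.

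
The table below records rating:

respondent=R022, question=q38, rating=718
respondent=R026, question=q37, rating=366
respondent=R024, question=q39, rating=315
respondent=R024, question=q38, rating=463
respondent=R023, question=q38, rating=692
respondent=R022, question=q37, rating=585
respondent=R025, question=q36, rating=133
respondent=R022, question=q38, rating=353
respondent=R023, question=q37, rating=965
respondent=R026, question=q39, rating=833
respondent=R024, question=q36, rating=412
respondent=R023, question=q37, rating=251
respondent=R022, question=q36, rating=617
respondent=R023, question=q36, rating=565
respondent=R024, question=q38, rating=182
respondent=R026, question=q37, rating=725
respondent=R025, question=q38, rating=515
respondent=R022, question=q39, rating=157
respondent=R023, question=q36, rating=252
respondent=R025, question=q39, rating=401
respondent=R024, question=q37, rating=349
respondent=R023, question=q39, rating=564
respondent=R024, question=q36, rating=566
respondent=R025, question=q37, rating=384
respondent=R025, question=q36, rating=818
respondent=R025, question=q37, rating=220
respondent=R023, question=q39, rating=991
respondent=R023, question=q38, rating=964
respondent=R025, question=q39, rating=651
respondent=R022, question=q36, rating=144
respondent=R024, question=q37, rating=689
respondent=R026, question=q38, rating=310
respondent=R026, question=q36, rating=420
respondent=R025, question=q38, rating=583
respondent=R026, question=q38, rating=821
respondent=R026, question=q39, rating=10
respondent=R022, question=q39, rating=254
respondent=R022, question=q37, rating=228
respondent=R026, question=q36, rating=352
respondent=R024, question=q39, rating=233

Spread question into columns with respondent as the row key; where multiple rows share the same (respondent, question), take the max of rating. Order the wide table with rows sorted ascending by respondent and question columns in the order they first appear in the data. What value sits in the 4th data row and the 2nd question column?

With rows sorted ascending by respondent, row 4 is respondent=R025. question columns in first-appearance order: q38, q37, q39, q36; column 2 is q37.
Long rows with respondent=R025, question=q37: max(384, 220) = 384.

384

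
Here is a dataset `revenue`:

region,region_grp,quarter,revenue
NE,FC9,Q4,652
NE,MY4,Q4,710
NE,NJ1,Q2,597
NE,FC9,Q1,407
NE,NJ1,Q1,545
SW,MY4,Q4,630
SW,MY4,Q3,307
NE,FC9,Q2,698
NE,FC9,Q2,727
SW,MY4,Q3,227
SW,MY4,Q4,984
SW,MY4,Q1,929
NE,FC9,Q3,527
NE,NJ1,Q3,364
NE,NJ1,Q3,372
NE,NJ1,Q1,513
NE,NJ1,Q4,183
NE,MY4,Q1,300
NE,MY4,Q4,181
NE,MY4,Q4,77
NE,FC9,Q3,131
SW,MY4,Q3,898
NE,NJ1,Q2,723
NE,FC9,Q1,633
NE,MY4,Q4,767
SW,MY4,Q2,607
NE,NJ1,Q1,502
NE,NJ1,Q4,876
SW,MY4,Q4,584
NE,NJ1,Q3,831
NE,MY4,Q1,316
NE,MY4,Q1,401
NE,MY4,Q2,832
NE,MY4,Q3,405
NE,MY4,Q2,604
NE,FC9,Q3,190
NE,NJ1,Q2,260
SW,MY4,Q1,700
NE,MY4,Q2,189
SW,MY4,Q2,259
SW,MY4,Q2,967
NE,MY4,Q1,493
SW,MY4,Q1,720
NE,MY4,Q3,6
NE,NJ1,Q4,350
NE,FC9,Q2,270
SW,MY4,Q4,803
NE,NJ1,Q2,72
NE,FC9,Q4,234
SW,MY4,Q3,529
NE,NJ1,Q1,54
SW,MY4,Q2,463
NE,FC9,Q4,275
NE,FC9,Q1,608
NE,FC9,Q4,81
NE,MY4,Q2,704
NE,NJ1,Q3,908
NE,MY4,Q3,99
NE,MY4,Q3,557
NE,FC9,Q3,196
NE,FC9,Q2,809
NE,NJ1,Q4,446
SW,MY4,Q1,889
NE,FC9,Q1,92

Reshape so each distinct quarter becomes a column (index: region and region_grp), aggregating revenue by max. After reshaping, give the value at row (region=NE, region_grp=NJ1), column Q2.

Rows with region=NE, region_grp=NJ1 and quarter=Q2: revenue values are 597, 723, 260, 72.
max(597, 723, 260, 72) = 723.

723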